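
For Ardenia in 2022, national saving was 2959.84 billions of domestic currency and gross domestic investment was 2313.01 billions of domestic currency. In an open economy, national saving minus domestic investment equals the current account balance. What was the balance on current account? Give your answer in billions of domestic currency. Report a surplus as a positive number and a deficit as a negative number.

646.83

S - I = CA (net lending to the rest of the world).
CA = S - I = 2959.84 - 2313.01 = 646.83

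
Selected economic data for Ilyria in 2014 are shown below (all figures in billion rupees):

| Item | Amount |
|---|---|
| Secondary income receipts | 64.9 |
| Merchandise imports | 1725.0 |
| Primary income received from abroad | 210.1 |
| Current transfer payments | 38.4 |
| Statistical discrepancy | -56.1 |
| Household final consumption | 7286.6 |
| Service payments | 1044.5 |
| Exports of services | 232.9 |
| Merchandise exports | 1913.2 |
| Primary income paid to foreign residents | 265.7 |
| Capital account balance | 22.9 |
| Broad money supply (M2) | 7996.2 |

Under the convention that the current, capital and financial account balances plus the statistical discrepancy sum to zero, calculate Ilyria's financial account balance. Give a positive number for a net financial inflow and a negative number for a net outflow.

685.7

Goods balance = 1913.2 - 1725.0 = 188.2
Services balance = 232.9 - 1044.5 = -811.6
Trade balance (goods + services) = 188.2 + (-811.6) = -623.4
Net primary income = 210.1 - 265.7 = -55.6
Net secondary income = 64.9 - 38.4 = 26.5
Current account = -623.4 + (-55.6) + 26.5 = -652.5
Financial account = -(-652.5 + 22.9 + (-56.1)) = 685.7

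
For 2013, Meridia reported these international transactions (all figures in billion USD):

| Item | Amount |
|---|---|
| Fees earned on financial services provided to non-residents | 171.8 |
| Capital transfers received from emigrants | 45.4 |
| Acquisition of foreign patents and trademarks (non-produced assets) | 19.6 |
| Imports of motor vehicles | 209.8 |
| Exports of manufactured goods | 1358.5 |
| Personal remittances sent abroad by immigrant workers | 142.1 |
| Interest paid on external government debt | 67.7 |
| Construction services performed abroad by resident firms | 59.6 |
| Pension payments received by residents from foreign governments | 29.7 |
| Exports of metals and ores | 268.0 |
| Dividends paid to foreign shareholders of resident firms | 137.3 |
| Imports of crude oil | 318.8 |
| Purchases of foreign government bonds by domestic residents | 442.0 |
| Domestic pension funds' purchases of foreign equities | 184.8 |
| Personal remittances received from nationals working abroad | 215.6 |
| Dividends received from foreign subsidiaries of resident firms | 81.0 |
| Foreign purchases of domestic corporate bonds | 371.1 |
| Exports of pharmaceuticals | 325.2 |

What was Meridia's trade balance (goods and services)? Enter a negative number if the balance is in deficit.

1654.5

Goods: 268.0 + 325.2 + 1358.5 - 318.8 - 209.8 = 1423.1
Services: 171.8 + 59.6 = 231.4
Trade balance = 1423.1 + 231.4 = 1654.5
(Excluded from the trade balance — capital account: capital transfers received from emigrants 45.4, acquisition of foreign patents and trademarks (non-produced assets) 19.6; secondary income: personal remittances sent abroad by immigrant workers 142.1, pension payments received by residents from foreign governments 29.7, personal remittances received from nationals working abroad 215.6; primary income: interest paid on external government debt 67.7, dividends paid to foreign shareholders of resident firms 137.3, dividends received from foreign subsidiaries of resident firms 81.0; financial account: purchases of foreign government bonds by domestic residents 442.0, domestic pension funds' purchases of foreign equities 184.8, foreign purchases of domestic corporate bonds 371.1.)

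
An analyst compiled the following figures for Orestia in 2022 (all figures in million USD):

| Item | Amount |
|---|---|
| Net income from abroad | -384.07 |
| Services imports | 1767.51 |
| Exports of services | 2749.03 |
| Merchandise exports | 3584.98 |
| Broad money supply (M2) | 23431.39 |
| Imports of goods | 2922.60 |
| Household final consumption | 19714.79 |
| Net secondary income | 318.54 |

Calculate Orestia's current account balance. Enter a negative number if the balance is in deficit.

Goods balance = 3584.98 - 2922.60 = 662.38
Services balance = 2749.03 - 1767.51 = 981.52
Trade balance (goods + services) = 662.38 + 981.52 = 1643.90
Net primary income = -384.07
Net secondary income = 318.54
Current account = 1643.90 + (-384.07) + 318.54 = 1578.37

1578.37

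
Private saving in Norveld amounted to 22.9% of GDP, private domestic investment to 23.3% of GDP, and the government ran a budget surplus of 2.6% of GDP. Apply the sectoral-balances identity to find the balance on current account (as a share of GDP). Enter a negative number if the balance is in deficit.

By the sectoral-balances identity, CA = (S_private - I) + (T - G).
Private balance = 22.9 - 23.3 = -0.4
Government balance (T - G) = 2.6
CA = -0.4 + 2.6 = 2.2

2.2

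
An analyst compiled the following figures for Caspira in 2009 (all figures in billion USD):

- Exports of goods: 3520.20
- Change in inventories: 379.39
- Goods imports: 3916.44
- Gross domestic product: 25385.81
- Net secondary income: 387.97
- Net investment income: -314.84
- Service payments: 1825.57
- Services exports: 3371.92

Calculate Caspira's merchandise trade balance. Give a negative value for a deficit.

Goods balance = 3520.20 - 3916.44 = -396.24

-396.24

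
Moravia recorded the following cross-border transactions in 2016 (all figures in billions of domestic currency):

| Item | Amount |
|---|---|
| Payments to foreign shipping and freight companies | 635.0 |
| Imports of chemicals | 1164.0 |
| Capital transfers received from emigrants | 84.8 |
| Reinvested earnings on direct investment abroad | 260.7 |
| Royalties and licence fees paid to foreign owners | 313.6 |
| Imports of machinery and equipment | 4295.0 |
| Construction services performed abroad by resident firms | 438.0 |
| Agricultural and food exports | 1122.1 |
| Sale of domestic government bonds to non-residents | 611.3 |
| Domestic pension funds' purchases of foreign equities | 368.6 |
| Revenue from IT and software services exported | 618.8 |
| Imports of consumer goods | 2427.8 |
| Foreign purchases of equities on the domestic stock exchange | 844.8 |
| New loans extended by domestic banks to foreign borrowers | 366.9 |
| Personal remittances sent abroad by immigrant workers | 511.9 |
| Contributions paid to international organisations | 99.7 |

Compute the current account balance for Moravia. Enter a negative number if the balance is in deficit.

-7007.4

Goods: -1164.0 - 4295.0 - 2427.8 + 1122.1 = -6764.7
Services: -313.6 + 438.0 + 618.8 - 635.0 = 108.2
Primary income: 260.7
Secondary income: -99.7 - 511.9 = -611.6
Current account = (-6764.7) + 108.2 + 260.7 + (-611.6) = -7007.4
(Excluded from the current account — capital account: capital transfers received from emigrants 84.8; financial account: sale of domestic government bonds to non-residents 611.3, domestic pension funds' purchases of foreign equities 368.6, foreign purchases of equities on the domestic stock exchange 844.8, new loans extended by domestic banks to foreign borrowers 366.9.)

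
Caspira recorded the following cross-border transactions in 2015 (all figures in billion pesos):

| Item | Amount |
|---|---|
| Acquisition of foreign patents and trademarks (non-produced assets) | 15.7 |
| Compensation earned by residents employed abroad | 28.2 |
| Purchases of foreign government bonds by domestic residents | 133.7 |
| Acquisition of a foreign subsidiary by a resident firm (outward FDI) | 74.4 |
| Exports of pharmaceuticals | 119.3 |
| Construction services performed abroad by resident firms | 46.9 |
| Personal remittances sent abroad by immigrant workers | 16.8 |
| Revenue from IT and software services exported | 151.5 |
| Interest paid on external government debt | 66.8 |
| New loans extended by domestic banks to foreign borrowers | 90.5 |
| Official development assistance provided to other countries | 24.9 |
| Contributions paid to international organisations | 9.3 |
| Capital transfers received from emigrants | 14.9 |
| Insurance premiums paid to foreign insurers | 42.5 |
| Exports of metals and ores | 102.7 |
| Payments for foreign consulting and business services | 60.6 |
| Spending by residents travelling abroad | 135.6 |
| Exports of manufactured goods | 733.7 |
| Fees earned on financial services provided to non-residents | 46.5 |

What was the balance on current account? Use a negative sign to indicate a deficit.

Goods: 733.7 + 102.7 + 119.3 = 955.7
Services: -60.6 + 46.5 - 42.5 + 151.5 - 135.6 + 46.9 = 6.2
Primary income: 28.2 - 66.8 = -38.6
Secondary income: -16.8 - 24.9 - 9.3 = -51.0
Current account = 955.7 + 6.2 + (-38.6) + (-51.0) = 872.3
(Excluded from the current account — capital account: acquisition of foreign patents and trademarks (non-produced assets) 15.7, capital transfers received from emigrants 14.9; financial account: purchases of foreign government bonds by domestic residents 133.7, acquisition of a foreign subsidiary by a resident firm (outward FDI) 74.4, new loans extended by domestic banks to foreign borrowers 90.5.)

872.3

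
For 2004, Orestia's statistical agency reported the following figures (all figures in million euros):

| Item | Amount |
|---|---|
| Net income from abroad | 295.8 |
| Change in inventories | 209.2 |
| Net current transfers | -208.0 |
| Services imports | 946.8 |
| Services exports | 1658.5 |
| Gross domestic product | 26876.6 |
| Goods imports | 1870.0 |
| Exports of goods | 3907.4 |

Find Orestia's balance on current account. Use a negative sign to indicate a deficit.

Goods balance = 3907.4 - 1870.0 = 2037.4
Services balance = 1658.5 - 946.8 = 711.7
Trade balance (goods + services) = 2037.4 + 711.7 = 2749.1
Net primary income = 295.8
Net secondary income = -208.0
Current account = 2749.1 + 295.8 + (-208.0) = 2836.9

2836.9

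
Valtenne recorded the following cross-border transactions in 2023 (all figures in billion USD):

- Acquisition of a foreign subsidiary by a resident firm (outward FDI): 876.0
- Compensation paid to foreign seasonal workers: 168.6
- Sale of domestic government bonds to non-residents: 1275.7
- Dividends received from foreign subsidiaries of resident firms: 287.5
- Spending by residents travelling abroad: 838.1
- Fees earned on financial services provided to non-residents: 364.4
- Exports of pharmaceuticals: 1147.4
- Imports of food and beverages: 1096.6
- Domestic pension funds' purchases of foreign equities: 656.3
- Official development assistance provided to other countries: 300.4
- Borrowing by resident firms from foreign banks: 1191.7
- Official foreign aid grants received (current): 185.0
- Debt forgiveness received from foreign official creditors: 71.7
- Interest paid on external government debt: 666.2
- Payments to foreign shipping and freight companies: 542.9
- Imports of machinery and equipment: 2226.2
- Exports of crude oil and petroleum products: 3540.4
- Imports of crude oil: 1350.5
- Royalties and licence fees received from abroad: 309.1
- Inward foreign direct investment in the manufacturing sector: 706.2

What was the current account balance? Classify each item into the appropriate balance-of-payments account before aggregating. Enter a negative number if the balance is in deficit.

-1355.7

Goods: -1096.6 - 2226.2 + 3540.4 + 1147.4 - 1350.5 = 14.5
Services: -542.9 + 364.4 + 309.1 - 838.1 = -707.5
Primary income: 287.5 - 168.6 - 666.2 = -547.3
Secondary income: -300.4 + 185.0 = -115.4
Current account = 14.5 + (-707.5) + (-547.3) + (-115.4) = -1355.7
(Excluded from the current account — financial account: acquisition of a foreign subsidiary by a resident firm (outward FDI) 876.0, sale of domestic government bonds to non-residents 1275.7, domestic pension funds' purchases of foreign equities 656.3, borrowing by resident firms from foreign banks 1191.7, inward foreign direct investment in the manufacturing sector 706.2; capital account: debt forgiveness received from foreign official creditors 71.7.)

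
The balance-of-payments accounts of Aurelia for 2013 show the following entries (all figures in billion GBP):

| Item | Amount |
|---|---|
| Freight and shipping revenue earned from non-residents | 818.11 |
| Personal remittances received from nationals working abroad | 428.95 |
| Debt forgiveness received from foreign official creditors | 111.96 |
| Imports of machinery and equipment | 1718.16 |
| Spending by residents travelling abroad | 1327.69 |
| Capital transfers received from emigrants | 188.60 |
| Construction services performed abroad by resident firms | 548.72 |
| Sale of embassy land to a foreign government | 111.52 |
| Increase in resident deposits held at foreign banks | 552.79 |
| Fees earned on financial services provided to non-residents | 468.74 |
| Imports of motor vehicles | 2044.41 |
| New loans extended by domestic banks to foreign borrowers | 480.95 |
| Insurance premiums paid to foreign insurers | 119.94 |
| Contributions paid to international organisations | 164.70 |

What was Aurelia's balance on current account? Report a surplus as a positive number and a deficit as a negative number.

Goods: -1718.16 - 2044.41 = -3762.57
Services: 548.72 - 1327.69 - 119.94 + 818.11 + 468.74 = 387.94
Secondary income: 428.95 - 164.70 = 264.25
Current account = (-3762.57) + 387.94 + 264.25 = -3110.38
(Excluded from the current account — capital account: debt forgiveness received from foreign official creditors 111.96, capital transfers received from emigrants 188.60, sale of embassy land to a foreign government 111.52; financial account: increase in resident deposits held at foreign banks 552.79, new loans extended by domestic banks to foreign borrowers 480.95.)

-3110.38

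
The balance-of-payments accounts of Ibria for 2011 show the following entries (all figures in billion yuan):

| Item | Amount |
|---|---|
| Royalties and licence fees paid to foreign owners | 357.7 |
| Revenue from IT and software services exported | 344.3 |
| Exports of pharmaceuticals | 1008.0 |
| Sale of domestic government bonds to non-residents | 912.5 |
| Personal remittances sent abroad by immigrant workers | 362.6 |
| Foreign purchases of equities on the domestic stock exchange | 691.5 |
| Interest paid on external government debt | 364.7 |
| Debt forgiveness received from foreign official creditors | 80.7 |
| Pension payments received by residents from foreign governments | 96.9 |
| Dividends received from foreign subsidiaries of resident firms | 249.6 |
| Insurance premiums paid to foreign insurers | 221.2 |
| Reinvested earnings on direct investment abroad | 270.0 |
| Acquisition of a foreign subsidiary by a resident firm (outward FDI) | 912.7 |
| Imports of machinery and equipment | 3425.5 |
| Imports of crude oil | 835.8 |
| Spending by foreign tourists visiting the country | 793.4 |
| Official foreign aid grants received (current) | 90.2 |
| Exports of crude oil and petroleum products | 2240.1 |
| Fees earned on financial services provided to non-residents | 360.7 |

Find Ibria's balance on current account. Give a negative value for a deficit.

-114.3

Goods: -3425.5 + 2240.1 + 1008.0 - 835.8 = -1013.2
Services: 344.3 + 793.4 - 357.7 + 360.7 - 221.2 = 919.5
Primary income: 270.0 - 364.7 + 249.6 = 154.9
Secondary income: 96.9 + 90.2 - 362.6 = -175.5
Current account = (-1013.2) + 919.5 + 154.9 + (-175.5) = -114.3
(Excluded from the current account — financial account: sale of domestic government bonds to non-residents 912.5, foreign purchases of equities on the domestic stock exchange 691.5, acquisition of a foreign subsidiary by a resident firm (outward FDI) 912.7; capital account: debt forgiveness received from foreign official creditors 80.7.)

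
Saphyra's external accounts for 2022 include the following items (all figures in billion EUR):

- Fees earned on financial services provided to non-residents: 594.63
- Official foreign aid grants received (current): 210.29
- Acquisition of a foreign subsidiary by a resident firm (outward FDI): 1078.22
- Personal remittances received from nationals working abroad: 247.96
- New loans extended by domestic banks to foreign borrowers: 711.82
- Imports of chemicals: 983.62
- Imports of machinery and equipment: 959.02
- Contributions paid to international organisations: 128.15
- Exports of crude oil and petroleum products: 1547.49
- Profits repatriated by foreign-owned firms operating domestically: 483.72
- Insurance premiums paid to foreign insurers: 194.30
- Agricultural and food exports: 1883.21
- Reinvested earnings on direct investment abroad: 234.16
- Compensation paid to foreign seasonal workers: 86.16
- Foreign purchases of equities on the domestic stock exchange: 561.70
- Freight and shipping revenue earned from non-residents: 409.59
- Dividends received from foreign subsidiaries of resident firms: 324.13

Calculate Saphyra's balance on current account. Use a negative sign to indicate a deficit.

Goods: 1883.21 - 983.62 - 959.02 + 1547.49 = 1488.06
Services: 409.59 - 194.30 + 594.63 = 809.92
Primary income: 234.16 - 483.72 - 86.16 + 324.13 = -11.59
Secondary income: 210.29 + 247.96 - 128.15 = 330.10
Current account = 1488.06 + 809.92 + (-11.59) + 330.10 = 2616.49
(Excluded from the current account — financial account: acquisition of a foreign subsidiary by a resident firm (outward FDI) 1078.22, new loans extended by domestic banks to foreign borrowers 711.82, foreign purchases of equities on the domestic stock exchange 561.70.)

2616.49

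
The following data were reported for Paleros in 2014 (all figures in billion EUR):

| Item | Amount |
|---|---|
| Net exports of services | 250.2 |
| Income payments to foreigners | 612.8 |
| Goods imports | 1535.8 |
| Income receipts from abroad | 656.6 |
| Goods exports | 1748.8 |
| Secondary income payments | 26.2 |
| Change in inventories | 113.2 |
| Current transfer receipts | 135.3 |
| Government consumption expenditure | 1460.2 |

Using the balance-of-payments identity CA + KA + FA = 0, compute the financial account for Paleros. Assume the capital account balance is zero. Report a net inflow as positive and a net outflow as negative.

Goods balance = 1748.8 - 1535.8 = 213.0
Services balance = 250.2
Trade balance (goods + services) = 213.0 + 250.2 = 463.2
Net primary income = 656.6 - 612.8 = 43.8
Net secondary income = 135.3 - 26.2 = 109.1
Current account = 463.2 + 43.8 + 109.1 = 616.1
Financial account = -(616.1) = -616.1

-616.1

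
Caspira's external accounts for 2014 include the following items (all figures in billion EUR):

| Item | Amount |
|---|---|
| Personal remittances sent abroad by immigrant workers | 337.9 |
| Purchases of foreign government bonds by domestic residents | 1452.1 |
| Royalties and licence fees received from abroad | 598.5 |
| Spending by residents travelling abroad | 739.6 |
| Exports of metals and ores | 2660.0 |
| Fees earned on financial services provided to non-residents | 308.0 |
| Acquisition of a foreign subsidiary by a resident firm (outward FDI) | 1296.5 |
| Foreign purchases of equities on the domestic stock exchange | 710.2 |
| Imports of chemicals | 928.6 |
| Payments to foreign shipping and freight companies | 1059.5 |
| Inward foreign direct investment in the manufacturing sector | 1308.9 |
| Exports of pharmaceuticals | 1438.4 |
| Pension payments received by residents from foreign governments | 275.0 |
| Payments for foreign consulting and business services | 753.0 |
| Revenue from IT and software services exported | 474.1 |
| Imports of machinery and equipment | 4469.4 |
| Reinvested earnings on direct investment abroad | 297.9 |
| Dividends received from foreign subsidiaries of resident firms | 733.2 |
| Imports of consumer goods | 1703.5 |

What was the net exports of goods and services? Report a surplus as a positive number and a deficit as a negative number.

-4174.6

Goods: -4469.4 - 1703.5 - 928.6 + 2660.0 + 1438.4 = -3003.1
Services: 598.5 - 753.0 - 1059.5 + 308.0 + 474.1 - 739.6 = -1171.5
Trade balance = -3003.1 + (-1171.5) = -4174.6
(Excluded from the trade balance — secondary income: personal remittances sent abroad by immigrant workers 337.9, pension payments received by residents from foreign governments 275.0; financial account: purchases of foreign government bonds by domestic residents 1452.1, acquisition of a foreign subsidiary by a resident firm (outward FDI) 1296.5, foreign purchases of equities on the domestic stock exchange 710.2, inward foreign direct investment in the manufacturing sector 1308.9; primary income: reinvested earnings on direct investment abroad 297.9, dividends received from foreign subsidiaries of resident firms 733.2.)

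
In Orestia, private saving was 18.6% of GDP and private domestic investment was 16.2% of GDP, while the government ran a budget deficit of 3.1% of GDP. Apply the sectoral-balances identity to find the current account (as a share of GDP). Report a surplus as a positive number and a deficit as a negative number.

-0.7

By the sectoral-balances identity, CA = (S_private - I) + (T - G).
Private balance = 18.6 - 16.2 = 2.4
Government balance (T - G) = -3.1
CA = 2.4 + (-3.1) = -0.7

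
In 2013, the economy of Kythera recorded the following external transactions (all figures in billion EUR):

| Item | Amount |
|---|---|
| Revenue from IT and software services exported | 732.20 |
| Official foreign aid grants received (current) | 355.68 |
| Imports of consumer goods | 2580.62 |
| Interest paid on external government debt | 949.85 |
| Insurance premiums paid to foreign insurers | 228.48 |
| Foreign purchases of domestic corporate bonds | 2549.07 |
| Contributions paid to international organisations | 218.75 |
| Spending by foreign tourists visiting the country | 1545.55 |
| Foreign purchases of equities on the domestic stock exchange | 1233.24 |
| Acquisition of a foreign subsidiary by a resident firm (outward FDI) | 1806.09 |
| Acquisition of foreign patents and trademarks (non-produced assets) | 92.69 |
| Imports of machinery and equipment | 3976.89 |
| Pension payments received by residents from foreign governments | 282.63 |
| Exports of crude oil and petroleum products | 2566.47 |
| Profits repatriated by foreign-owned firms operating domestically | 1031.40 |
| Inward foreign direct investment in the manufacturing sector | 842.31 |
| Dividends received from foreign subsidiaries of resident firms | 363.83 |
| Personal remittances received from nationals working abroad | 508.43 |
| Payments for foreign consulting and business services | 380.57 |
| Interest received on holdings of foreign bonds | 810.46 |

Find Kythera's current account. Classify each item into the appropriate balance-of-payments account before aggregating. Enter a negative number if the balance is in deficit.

Goods: -3976.89 - 2580.62 + 2566.47 = -3991.04
Services: 732.20 + 1545.55 - 380.57 - 228.48 = 1668.70
Primary income: 363.83 - 1031.40 + 810.46 - 949.85 = -806.96
Secondary income: -218.75 + 282.63 + 355.68 + 508.43 = 927.99
Current account = (-3991.04) + 1668.70 + (-806.96) + 927.99 = -2201.31
(Excluded from the current account — financial account: foreign purchases of domestic corporate bonds 2549.07, foreign purchases of equities on the domestic stock exchange 1233.24, acquisition of a foreign subsidiary by a resident firm (outward FDI) 1806.09, inward foreign direct investment in the manufacturing sector 842.31; capital account: acquisition of foreign patents and trademarks (non-produced assets) 92.69.)

-2201.31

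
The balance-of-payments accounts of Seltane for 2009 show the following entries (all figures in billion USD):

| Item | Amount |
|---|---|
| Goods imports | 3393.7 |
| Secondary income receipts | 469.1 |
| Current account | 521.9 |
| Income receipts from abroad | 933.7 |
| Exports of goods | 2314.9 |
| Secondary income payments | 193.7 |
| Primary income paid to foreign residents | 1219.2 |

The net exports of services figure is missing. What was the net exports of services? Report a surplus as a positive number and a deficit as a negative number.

1610.8

Current account = goods balance + services balance + net primary income + net secondary income
Sum of the known components = -1088.9
Net exports of services = CA - (known components) = 521.9 - (-1088.9) = 1610.8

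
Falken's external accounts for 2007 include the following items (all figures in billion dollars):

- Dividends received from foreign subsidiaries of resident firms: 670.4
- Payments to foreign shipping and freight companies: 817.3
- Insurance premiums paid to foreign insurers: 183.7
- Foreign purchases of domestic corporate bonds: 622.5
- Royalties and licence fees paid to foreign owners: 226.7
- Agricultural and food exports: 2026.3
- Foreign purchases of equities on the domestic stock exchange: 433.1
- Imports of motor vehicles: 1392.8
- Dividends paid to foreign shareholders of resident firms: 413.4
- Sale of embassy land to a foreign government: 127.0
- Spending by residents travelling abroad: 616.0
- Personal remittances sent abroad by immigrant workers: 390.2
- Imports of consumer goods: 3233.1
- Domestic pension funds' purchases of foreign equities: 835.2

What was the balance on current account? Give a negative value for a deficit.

Goods: -3233.1 - 1392.8 + 2026.3 = -2599.6
Services: -183.7 - 226.7 - 817.3 - 616.0 = -1843.7
Primary income: -413.4 + 670.4 = 257.0
Secondary income: -390.2
Current account = (-2599.6) + (-1843.7) + 257.0 + (-390.2) = -4576.5
(Excluded from the current account — financial account: foreign purchases of domestic corporate bonds 622.5, foreign purchases of equities on the domestic stock exchange 433.1, domestic pension funds' purchases of foreign equities 835.2; capital account: sale of embassy land to a foreign government 127.0.)

-4576.5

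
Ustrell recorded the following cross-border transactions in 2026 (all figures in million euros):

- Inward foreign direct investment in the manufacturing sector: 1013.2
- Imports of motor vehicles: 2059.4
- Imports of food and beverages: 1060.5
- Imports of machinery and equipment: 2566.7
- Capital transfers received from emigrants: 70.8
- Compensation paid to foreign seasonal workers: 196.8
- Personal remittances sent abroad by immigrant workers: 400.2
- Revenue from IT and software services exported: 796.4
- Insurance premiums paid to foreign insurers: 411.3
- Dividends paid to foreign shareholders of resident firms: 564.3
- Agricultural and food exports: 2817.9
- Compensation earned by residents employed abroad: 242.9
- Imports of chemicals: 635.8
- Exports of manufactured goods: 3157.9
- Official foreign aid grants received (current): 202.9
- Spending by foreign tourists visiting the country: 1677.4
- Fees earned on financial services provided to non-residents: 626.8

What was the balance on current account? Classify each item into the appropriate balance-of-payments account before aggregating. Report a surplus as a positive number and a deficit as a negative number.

1627.2

Goods: 2817.9 - 635.8 + 3157.9 - 2566.7 - 1060.5 - 2059.4 = -346.6
Services: -411.3 + 796.4 + 626.8 + 1677.4 = 2689.3
Primary income: 242.9 - 564.3 - 196.8 = -518.2
Secondary income: 202.9 - 400.2 = -197.3
Current account = (-346.6) + 2689.3 + (-518.2) + (-197.3) = 1627.2
(Excluded from the current account — financial account: inward foreign direct investment in the manufacturing sector 1013.2; capital account: capital transfers received from emigrants 70.8.)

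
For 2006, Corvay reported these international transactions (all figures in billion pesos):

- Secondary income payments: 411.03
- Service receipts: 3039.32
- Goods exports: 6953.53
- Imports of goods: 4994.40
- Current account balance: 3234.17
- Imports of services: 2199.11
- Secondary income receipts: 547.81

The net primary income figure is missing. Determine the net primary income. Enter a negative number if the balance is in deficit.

298.05

Current account = goods balance + services balance + net primary income + net secondary income
Sum of the known components = 2936.12
Net primary income = CA - (known components) = 3234.17 - 2936.12 = 298.05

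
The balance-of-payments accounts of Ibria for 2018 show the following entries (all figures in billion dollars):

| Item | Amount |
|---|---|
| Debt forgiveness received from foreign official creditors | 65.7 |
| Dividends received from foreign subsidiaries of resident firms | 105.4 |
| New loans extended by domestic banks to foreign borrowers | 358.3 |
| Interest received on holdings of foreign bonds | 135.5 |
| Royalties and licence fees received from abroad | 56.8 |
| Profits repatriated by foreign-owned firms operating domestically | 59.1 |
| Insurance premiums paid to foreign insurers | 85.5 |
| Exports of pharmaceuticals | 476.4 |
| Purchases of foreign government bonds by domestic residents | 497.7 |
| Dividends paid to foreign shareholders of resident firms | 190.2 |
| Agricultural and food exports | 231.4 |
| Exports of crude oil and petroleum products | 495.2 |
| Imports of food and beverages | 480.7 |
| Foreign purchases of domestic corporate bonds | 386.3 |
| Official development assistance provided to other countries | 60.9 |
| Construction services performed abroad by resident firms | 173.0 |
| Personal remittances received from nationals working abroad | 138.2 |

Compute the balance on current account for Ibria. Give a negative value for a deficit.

Goods: 476.4 - 480.7 + 231.4 + 495.2 = 722.3
Services: -85.5 + 56.8 + 173.0 = 144.3
Primary income: -190.2 - 59.1 + 105.4 + 135.5 = -8.4
Secondary income: -60.9 + 138.2 = 77.3
Current account = 722.3 + 144.3 + (-8.4) + 77.3 = 935.5
(Excluded from the current account — capital account: debt forgiveness received from foreign official creditors 65.7; financial account: new loans extended by domestic banks to foreign borrowers 358.3, purchases of foreign government bonds by domestic residents 497.7, foreign purchases of domestic corporate bonds 386.3.)

935.5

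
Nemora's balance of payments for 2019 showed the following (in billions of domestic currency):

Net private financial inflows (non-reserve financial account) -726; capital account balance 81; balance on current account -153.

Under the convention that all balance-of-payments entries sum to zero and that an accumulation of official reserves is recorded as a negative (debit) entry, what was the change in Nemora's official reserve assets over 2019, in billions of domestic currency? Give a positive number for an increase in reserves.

-798

Official reserve transactions balance = -((-153) + 81 + (-726)) = 798
An accumulation of reserves is recorded as a debit (negative entry), so the change in the stock of reserves is the negative of that balance.
Change in official reserves = -(798) = -798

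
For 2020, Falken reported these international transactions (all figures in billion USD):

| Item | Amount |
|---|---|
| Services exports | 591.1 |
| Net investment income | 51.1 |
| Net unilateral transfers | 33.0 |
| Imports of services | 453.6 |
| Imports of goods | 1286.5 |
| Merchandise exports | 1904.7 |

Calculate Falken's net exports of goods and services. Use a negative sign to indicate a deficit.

755.7

Goods balance = 1904.7 - 1286.5 = 618.2
Services balance = 591.1 - 453.6 = 137.5
Trade balance (goods + services) = 618.2 + 137.5 = 755.7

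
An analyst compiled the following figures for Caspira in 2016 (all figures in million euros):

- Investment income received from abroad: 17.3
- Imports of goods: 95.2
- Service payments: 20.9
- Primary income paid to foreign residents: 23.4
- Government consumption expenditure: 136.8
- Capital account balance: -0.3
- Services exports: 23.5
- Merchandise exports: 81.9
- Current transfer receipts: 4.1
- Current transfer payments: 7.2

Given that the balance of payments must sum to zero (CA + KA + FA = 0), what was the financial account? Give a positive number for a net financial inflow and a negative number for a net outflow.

20.2

Goods balance = 81.9 - 95.2 = -13.3
Services balance = 23.5 - 20.9 = 2.6
Trade balance (goods + services) = -13.3 + 2.6 = -10.7
Net primary income = 17.3 - 23.4 = -6.1
Net secondary income = 4.1 - 7.2 = -3.1
Current account = -10.7 + (-6.1) + (-3.1) = -19.9
Financial account = -(-19.9 + (-0.3)) = 20.2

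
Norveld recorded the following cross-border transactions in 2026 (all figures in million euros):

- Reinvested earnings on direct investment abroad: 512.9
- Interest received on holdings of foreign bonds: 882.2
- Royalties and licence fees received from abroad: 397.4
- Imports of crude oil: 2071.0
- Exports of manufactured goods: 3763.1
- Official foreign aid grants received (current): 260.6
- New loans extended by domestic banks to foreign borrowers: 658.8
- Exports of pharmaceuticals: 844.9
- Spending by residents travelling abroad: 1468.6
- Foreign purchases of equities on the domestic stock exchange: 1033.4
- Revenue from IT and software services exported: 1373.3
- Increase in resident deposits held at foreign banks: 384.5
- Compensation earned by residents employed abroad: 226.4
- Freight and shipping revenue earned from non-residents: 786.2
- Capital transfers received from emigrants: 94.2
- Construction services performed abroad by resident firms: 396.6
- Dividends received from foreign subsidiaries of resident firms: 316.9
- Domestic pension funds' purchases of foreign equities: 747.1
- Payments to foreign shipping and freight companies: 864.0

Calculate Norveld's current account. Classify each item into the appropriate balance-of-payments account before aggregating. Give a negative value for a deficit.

5356.9

Goods: 844.9 + 3763.1 - 2071.0 = 2537.0
Services: 786.2 + 1373.3 + 397.4 - 864.0 - 1468.6 + 396.6 = 620.9
Primary income: 226.4 + 316.9 + 512.9 + 882.2 = 1938.4
Secondary income: 260.6
Current account = 2537.0 + 620.9 + 1938.4 + 260.6 = 5356.9
(Excluded from the current account — financial account: new loans extended by domestic banks to foreign borrowers 658.8, foreign purchases of equities on the domestic stock exchange 1033.4, increase in resident deposits held at foreign banks 384.5, domestic pension funds' purchases of foreign equities 747.1; capital account: capital transfers received from emigrants 94.2.)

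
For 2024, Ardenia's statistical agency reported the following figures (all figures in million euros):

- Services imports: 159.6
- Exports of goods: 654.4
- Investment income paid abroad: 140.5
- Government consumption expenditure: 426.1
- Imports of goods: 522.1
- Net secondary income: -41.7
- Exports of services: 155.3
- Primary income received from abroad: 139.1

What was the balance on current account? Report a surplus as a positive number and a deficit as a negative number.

Goods balance = 654.4 - 522.1 = 132.3
Services balance = 155.3 - 159.6 = -4.3
Trade balance (goods + services) = 132.3 + (-4.3) = 128.0
Net primary income = 139.1 - 140.5 = -1.4
Net secondary income = -41.7
Current account = 128.0 + (-1.4) + (-41.7) = 84.9

84.9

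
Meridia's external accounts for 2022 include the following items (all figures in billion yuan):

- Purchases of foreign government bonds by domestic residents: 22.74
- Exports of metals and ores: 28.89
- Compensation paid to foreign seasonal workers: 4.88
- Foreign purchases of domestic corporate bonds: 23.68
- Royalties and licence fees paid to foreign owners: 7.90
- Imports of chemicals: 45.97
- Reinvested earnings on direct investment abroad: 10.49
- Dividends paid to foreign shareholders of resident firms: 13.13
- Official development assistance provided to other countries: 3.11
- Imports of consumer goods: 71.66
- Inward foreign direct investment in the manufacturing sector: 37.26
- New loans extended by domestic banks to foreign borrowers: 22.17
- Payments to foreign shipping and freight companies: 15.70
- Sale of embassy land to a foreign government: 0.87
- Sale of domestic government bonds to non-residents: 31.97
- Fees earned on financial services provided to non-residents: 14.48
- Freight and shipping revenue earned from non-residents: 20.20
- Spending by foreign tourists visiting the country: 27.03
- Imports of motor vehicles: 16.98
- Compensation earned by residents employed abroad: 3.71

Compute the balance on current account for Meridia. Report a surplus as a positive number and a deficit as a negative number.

Goods: -16.98 - 71.66 - 45.97 + 28.89 = -105.72
Services: 20.20 + 27.03 - 7.90 + 14.48 - 15.70 = 38.11
Primary income: -4.88 + 3.71 + 10.49 - 13.13 = -3.81
Secondary income: -3.11
Current account = (-105.72) + 38.11 + (-3.81) + (-3.11) = -74.53
(Excluded from the current account — financial account: purchases of foreign government bonds by domestic residents 22.74, foreign purchases of domestic corporate bonds 23.68, inward foreign direct investment in the manufacturing sector 37.26, new loans extended by domestic banks to foreign borrowers 22.17, sale of domestic government bonds to non-residents 31.97; capital account: sale of embassy land to a foreign government 0.87.)

-74.53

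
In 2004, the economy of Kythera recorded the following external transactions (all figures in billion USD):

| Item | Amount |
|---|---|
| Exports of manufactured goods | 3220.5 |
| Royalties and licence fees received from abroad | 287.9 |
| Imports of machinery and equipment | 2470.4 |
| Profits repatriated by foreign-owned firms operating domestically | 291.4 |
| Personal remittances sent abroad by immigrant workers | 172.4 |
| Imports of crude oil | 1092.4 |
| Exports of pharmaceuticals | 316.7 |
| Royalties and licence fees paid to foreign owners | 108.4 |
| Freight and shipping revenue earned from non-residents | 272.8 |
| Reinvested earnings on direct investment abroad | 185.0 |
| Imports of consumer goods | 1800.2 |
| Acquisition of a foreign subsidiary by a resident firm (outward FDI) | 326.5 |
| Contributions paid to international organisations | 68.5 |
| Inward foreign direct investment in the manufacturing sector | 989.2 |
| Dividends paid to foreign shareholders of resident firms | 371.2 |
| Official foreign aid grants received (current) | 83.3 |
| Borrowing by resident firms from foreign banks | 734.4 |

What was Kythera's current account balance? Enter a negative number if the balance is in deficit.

-2008.7

Goods: -1800.2 + 316.7 - 1092.4 - 2470.4 + 3220.5 = -1825.8
Services: -108.4 + 272.8 + 287.9 = 452.3
Primary income: 185.0 - 371.2 - 291.4 = -477.6
Secondary income: -172.4 - 68.5 + 83.3 = -157.6
Current account = (-1825.8) + 452.3 + (-477.6) + (-157.6) = -2008.7
(Excluded from the current account — financial account: acquisition of a foreign subsidiary by a resident firm (outward FDI) 326.5, inward foreign direct investment in the manufacturing sector 989.2, borrowing by resident firms from foreign banks 734.4.)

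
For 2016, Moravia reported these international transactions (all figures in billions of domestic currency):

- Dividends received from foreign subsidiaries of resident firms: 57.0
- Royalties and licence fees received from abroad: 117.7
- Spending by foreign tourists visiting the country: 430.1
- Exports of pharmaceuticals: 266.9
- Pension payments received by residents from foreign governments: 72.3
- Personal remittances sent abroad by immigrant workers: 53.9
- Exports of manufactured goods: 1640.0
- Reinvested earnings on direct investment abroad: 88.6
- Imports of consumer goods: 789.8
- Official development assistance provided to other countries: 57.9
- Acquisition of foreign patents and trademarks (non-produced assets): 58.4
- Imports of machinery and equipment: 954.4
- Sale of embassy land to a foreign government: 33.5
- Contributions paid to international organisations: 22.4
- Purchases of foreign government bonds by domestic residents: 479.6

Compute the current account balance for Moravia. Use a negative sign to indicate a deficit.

Goods: 1640.0 - 789.8 + 266.9 - 954.4 = 162.7
Services: 430.1 + 117.7 = 547.8
Primary income: 57.0 + 88.6 = 145.6
Secondary income: -22.4 - 53.9 - 57.9 + 72.3 = -61.9
Current account = 162.7 + 547.8 + 145.6 + (-61.9) = 794.2
(Excluded from the current account — capital account: acquisition of foreign patents and trademarks (non-produced assets) 58.4, sale of embassy land to a foreign government 33.5; financial account: purchases of foreign government bonds by domestic residents 479.6.)

794.2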